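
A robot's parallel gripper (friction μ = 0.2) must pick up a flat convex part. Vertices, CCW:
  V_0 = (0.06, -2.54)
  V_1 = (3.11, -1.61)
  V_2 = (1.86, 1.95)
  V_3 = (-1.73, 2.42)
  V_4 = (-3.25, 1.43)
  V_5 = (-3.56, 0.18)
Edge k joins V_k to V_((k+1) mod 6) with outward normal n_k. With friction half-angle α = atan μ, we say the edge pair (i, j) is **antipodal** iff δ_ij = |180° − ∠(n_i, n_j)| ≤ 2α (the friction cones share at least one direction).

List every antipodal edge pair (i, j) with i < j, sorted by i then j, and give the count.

α = atan 0.2 = 11.31°;  2α = 22.62°
n_0 = (+0.2917, -0.9565)
n_1 = (+0.9435, +0.3313)
n_2 = (+0.1298, +0.9915)
n_3 = (-0.5458, +0.8379)
n_4 = (-0.9706, +0.2407)
n_5 = (-0.6007, -0.7995)
  (0,1): δ = 87.61°  ·
  (0,2): δ = 24.42°  ·
  (0,3): δ = 16.12°  ✓
  (0,4): δ = 59.11°  ·
  (0,5): δ = 126.12°  ·
  (1,2): δ = 116.81°  ·
  (1,3): δ = 76.27°  ·
  (1,4): δ = 33.28°  ·
  (1,5): δ = 33.73°  ·
  (2,3): δ = 139.46°  ·
  (2,4): δ = 96.47°  ·
  (2,5): δ = 29.46°  ·
  (3,4): δ = 137.01°  ·
  (3,5): δ = 70.00°  ·
  (4,5): δ = 112.99°  ·
antipodal pairs: 1

count = 1; pairs: (0,3)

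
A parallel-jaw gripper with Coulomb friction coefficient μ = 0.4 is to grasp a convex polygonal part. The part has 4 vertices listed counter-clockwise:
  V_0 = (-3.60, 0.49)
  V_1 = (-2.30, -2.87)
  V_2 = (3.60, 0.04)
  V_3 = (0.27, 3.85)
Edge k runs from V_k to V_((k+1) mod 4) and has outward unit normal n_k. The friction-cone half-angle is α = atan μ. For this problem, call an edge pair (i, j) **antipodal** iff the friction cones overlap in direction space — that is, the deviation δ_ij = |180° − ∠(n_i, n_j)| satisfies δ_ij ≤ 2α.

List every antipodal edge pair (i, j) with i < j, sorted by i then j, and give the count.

α = atan 0.4 = 21.80°;  2α = 43.60°
n_0 = (-0.9326, -0.3608)
n_1 = (+0.4423, -0.8968)
n_2 = (+0.7529, +0.6581)
n_3 = (-0.6556, +0.7551)
  (0,1): δ = 84.90°  ·
  (0,2): δ = 20.00°  ✓
  (0,3): δ = 109.81°  ·
  (1,2): δ = 75.10°  ·
  (1,3): δ = 14.71°  ✓
  (2,3): δ = 90.19°  ·
antipodal pairs: 2

count = 2; pairs: (0,2), (1,3)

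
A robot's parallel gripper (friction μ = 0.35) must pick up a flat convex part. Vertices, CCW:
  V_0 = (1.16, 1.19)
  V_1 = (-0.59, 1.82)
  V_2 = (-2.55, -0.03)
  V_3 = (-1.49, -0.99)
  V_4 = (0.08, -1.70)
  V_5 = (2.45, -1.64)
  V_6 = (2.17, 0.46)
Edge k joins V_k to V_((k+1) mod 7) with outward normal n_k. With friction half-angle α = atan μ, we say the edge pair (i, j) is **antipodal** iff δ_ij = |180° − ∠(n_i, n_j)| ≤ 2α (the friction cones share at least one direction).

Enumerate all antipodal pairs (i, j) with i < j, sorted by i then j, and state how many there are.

α = atan 0.35 = 19.29°;  2α = 38.58°
n_0 = (+0.3387, +0.9409)
n_1 = (-0.6864, +0.7272)
n_2 = (-0.6713, -0.7412)
n_3 = (-0.4121, -0.9112)
n_4 = (+0.0253, -0.9997)
n_5 = (+0.9912, +0.1322)
n_6 = (+0.5858, +0.8105)
  (0,1): δ = 116.85°  ·
  (0,2): δ = 22.37°  ✓
  (0,3): δ = 4.54°  ✓
  (0,4): δ = 21.25°  ✓
  (0,5): δ = 117.39°  ·
  (0,6): δ = 163.94°  ·
  (1,2): δ = 85.51°  ·
  (1,3): δ = 67.68°  ·
  (1,4): δ = 41.90°  ·
  (1,5): δ = 54.25°  ·
  (1,6): δ = 100.80°  ·
  (2,3): δ = 162.17°  ·
  (2,4): δ = 136.38°  ·
  (2,5): δ = 40.24°  ·
  (2,6): δ = 6.31°  ✓
  (3,4): δ = 154.22°  ·
  (3,5): δ = 58.07°  ·
  (3,6): δ = 11.52°  ✓
  (4,5): δ = 83.86°  ·
  (4,6): δ = 37.31°  ✓
  (5,6): δ = 133.45°  ·
antipodal pairs: 6

count = 6; pairs: (0,2), (0,3), (0,4), (2,6), (3,6), (4,6)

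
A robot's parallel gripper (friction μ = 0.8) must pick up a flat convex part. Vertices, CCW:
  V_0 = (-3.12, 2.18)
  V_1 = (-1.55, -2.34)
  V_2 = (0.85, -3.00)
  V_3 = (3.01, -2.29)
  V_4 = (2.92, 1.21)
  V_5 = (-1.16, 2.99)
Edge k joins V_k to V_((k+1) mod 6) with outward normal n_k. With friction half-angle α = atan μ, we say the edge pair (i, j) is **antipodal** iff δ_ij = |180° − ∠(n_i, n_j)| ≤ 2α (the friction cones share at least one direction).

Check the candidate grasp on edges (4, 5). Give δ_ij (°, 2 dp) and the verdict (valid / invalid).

α = atan 0.8 = 38.66°;  2α = 77.32°
edge 4: e_4 = (-4.08, +1.78);  n_4 = (+0.3999, +0.9166)
edge 5: e_5 = (-1.96, -0.81);  n_5 = (-0.3819, +0.9242)
∠(n_4, n_5) = 46.02°
δ = |180° − 46.02°| = 133.98°
133.98° > 2α = 77.32°  →  invalid

δ = 133.98°, invalid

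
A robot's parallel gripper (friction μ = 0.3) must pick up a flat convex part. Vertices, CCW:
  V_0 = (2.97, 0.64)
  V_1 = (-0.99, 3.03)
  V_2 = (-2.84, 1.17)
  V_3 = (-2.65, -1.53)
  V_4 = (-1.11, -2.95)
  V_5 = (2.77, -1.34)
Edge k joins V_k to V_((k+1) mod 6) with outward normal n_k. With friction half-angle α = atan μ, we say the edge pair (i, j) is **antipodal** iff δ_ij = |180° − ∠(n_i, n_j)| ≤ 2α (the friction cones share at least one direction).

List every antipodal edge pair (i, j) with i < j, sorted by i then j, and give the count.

count = 3; pairs: (0,3), (1,4), (2,5)

α = atan 0.3 = 16.70°;  2α = 33.40°
n_0 = (+0.5167, +0.8562)
n_1 = (-0.7090, +0.7052)
n_2 = (-0.9975, -0.0702)
n_3 = (-0.6779, -0.7352)
n_4 = (+0.3833, -0.9236)
n_5 = (+0.9949, -0.1005)
  (0,1): δ = 103.73°  ·
  (0,2): δ = 54.86°  ·
  (0,3): δ = 11.57°  ✓
  (0,4): δ = 53.65°  ·
  (0,5): δ = 115.34°  ·
  (1,2): δ = 131.13°  ·
  (1,3): δ = 87.83°  ·
  (1,4): δ = 22.62°  ✓
  (1,5): δ = 39.08°  ·
  (2,3): δ = 136.70°  ·
  (2,4): δ = 71.49°  ·
  (2,5): δ = 9.79°  ✓
  (3,4): δ = 114.79°  ·
  (3,5): δ = 53.09°  ·
  (4,5): δ = 118.30°  ·
antipodal pairs: 3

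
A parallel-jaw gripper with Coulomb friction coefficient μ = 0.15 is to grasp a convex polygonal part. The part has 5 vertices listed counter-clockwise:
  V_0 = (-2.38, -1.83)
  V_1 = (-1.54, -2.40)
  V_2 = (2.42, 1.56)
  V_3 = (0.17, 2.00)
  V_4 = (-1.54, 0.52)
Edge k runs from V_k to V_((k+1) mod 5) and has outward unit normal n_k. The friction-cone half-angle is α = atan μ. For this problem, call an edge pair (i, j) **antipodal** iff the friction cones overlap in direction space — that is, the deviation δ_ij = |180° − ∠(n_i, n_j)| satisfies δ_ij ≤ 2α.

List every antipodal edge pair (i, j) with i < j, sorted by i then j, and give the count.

α = atan 0.15 = 8.53°;  2α = 17.06°
n_0 = (-0.5615, -0.8275)
n_1 = (+0.7071, -0.7071)
n_2 = (+0.1919, +0.9814)
n_3 = (-0.6544, +0.7561)
n_4 = (-0.9417, +0.3366)
  (0,1): δ = 100.84°  ·
  (0,2): δ = 23.09°  ·
  (0,3): δ = 75.04°  ·
  (0,4): δ = 104.49°  ·
  (1,2): δ = 56.06°  ·
  (1,3): δ = 4.12°  ✓
  (1,4): δ = 25.33°  ·
  (2,3): δ = 128.06°  ·
  (2,4): δ = 98.60°  ·
  (3,4): δ = 150.55°  ·
antipodal pairs: 1

count = 1; pairs: (1,3)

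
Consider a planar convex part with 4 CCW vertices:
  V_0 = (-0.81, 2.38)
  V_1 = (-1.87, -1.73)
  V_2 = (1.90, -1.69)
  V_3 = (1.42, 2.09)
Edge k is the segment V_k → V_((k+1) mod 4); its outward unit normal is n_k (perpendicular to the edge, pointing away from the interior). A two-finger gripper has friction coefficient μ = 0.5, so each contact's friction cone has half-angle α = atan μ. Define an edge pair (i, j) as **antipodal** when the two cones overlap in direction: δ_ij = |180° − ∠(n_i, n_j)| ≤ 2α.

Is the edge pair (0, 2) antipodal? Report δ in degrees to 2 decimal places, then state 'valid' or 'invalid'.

δ = 21.70°, valid

α = atan 0.5 = 26.57°;  2α = 53.13°
edge 0: e_0 = (-1.06, -4.11);  n_0 = (-0.9683, +0.2497)
edge 2: e_2 = (-0.48, +3.78);  n_2 = (+0.9920, +0.1260)
∠(n_0, n_2) = 158.30°
δ = |180° − 158.30°| = 21.70°
21.70° ≤ 2α = 53.13°  →  valid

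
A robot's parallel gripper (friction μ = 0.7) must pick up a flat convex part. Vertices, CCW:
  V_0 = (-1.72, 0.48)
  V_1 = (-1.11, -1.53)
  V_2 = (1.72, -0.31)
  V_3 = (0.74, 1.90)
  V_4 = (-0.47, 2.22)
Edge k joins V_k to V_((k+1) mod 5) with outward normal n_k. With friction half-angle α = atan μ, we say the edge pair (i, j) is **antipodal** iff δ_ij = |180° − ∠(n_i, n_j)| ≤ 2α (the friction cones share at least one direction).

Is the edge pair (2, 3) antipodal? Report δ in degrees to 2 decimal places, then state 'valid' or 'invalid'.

α = atan 0.7 = 34.99°;  2α = 69.98°
edge 2: e_2 = (-0.98, +2.21);  n_2 = (+0.9142, +0.4054)
edge 3: e_3 = (-1.21, +0.32);  n_3 = (+0.2557, +0.9668)
∠(n_2, n_3) = 51.27°
δ = |180° − 51.27°| = 128.73°
128.73° > 2α = 69.98°  →  invalid

δ = 128.73°, invalid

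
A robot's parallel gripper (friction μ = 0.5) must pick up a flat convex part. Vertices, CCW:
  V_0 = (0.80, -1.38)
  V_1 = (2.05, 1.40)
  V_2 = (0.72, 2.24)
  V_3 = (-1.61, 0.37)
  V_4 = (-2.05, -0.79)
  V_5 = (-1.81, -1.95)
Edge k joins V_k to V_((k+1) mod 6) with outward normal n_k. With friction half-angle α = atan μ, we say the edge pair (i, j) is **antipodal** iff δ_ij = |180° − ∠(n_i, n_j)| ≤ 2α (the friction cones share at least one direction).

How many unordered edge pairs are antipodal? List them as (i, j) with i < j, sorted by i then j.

count = 6; pairs: (0,2), (0,3), (0,4), (1,4), (1,5), (2,5)

α = atan 0.5 = 26.57°;  2α = 53.13°
n_0 = (+0.9120, -0.4101)
n_1 = (+0.5340, +0.8455)
n_2 = (-0.6259, +0.7799)
n_3 = (-0.9350, +0.3547)
n_4 = (-0.9793, -0.2026)
n_5 = (+0.2134, -0.9770)
  (0,1): δ = 98.07°  ·
  (0,2): δ = 27.04°  ✓
  (0,3): δ = 3.44°  ✓
  (0,4): δ = 35.90°  ✓
  (0,5): δ = 126.53°  ·
  (1,2): δ = 108.97°  ·
  (1,3): δ = 78.50°  ·
  (1,4): δ = 46.03°  ✓
  (1,5): δ = 44.60°  ✓
  (2,3): δ = 149.52°  ·
  (2,4): δ = 117.06°  ·
  (2,5): δ = 26.43°  ✓
  (3,4): δ = 147.54°  ·
  (3,5): δ = 56.91°  ·
  (4,5): δ = 89.37°  ·
antipodal pairs: 6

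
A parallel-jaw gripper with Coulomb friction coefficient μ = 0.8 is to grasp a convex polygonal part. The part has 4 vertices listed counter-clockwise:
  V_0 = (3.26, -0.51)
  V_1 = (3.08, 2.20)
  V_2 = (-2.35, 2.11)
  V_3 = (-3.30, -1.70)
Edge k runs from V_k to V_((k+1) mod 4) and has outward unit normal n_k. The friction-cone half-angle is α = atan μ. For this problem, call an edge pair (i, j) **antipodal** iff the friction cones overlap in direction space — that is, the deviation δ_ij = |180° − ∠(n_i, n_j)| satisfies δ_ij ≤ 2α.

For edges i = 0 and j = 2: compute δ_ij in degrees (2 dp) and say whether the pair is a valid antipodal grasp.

δ = 17.80°, valid

α = atan 0.8 = 38.66°;  2α = 77.32°
edge 0: e_0 = (-0.18, +2.71);  n_0 = (+0.9978, +0.0663)
edge 2: e_2 = (-0.95, -3.81);  n_2 = (-0.9703, +0.2419)
∠(n_0, n_2) = 162.20°
δ = |180° − 162.20°| = 17.80°
17.80° ≤ 2α = 77.32°  →  valid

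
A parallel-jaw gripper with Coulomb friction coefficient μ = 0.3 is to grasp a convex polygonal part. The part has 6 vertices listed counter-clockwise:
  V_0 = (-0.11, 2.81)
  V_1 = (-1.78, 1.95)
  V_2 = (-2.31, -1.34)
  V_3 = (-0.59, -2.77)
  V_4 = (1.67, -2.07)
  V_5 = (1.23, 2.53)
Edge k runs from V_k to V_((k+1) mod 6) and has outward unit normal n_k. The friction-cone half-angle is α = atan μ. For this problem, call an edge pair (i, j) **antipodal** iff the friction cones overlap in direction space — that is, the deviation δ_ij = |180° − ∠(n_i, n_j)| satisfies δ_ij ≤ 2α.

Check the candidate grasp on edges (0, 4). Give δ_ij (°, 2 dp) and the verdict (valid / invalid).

α = atan 0.3 = 16.70°;  2α = 33.40°
edge 0: e_0 = (-1.67, -0.86);  n_0 = (-0.4578, +0.8890)
edge 4: e_4 = (-0.44, +4.60);  n_4 = (+0.9955, +0.0952)
∠(n_0, n_4) = 111.78°
δ = |180° − 111.78°| = 68.22°
68.22° > 2α = 33.40°  →  invalid

δ = 68.22°, invalid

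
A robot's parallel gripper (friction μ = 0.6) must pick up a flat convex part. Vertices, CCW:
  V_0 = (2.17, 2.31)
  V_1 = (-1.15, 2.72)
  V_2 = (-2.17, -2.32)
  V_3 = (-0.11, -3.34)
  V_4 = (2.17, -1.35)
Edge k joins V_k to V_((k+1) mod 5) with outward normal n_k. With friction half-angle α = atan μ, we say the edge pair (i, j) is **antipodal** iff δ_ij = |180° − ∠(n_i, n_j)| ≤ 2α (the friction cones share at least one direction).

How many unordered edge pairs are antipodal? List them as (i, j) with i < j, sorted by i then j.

α = atan 0.6 = 30.96°;  2α = 61.93°
n_0 = (+0.1226, +0.9925)
n_1 = (-0.9801, +0.1984)
n_2 = (-0.4437, -0.8962)
n_3 = (+0.6576, -0.7534)
n_4 = (+1.0000, -0.0000)
  (0,1): δ = 94.40°  ·
  (0,2): δ = 19.30°  ✓
  (0,3): δ = 48.15°  ✓
  (0,4): δ = 97.04°  ·
  (1,2): δ = 104.90°  ·
  (1,3): δ = 37.44°  ✓
  (1,4): δ = 11.44°  ✓
  (2,3): δ = 112.54°  ·
  (2,4): δ = 63.66°  ·
  (3,4): δ = 131.11°  ·
antipodal pairs: 4

count = 4; pairs: (0,2), (0,3), (1,3), (1,4)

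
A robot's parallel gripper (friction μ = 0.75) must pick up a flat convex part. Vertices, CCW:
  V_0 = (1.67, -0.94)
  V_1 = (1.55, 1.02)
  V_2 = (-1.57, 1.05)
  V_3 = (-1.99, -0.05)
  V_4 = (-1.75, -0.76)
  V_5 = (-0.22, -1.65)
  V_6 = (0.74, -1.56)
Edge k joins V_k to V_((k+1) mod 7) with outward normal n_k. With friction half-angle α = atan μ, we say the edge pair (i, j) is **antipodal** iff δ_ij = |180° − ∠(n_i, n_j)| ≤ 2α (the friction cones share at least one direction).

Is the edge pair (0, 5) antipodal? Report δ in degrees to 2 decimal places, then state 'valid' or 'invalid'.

α = atan 0.75 = 36.87°;  2α = 73.74°
edge 0: e_0 = (-0.12, +1.96);  n_0 = (+0.9981, +0.0611)
edge 5: e_5 = (+0.96, +0.09);  n_5 = (+0.0933, -0.9956)
∠(n_0, n_5) = 88.15°
δ = |180° − 88.15°| = 91.85°
91.85° > 2α = 73.74°  →  invalid

δ = 91.85°, invalid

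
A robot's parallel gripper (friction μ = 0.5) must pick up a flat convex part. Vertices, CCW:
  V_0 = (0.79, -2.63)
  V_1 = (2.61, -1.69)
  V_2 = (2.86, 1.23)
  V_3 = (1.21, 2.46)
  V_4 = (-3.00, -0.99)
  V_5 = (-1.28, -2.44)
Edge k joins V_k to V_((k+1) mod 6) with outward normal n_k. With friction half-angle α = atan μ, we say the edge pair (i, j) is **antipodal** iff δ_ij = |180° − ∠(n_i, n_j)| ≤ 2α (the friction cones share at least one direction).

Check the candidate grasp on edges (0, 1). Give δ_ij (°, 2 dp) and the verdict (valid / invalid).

δ = 122.21°, invalid

α = atan 0.5 = 26.57°;  2α = 53.13°
edge 0: e_0 = (+1.82, +0.94);  n_0 = (+0.4589, -0.8885)
edge 1: e_1 = (+0.25, +2.92);  n_1 = (+0.9964, -0.0853)
∠(n_0, n_1) = 57.79°
δ = |180° − 57.79°| = 122.21°
122.21° > 2α = 53.13°  →  invalid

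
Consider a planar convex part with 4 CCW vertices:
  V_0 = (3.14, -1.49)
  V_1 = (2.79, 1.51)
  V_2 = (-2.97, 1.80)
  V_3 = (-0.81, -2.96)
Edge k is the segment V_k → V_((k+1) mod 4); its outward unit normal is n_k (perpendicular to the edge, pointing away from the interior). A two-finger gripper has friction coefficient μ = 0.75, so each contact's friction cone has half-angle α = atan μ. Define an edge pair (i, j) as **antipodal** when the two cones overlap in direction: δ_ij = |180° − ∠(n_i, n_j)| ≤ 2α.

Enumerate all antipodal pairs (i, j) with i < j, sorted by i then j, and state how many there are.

α = atan 0.75 = 36.87°;  2α = 73.74°
n_0 = (+0.9933, +0.1159)
n_1 = (+0.0503, +0.9987)
n_2 = (-0.9106, -0.4132)
n_3 = (+0.3488, -0.9372)
  (0,1): δ = 99.54°  ·
  (0,2): δ = 17.75°  ✓
  (0,3): δ = 103.76°  ·
  (1,2): δ = 62.71°  ✓
  (1,3): δ = 23.30°  ✓
  (2,3): δ = 93.99°  ·
antipodal pairs: 3

count = 3; pairs: (0,2), (1,2), (1,3)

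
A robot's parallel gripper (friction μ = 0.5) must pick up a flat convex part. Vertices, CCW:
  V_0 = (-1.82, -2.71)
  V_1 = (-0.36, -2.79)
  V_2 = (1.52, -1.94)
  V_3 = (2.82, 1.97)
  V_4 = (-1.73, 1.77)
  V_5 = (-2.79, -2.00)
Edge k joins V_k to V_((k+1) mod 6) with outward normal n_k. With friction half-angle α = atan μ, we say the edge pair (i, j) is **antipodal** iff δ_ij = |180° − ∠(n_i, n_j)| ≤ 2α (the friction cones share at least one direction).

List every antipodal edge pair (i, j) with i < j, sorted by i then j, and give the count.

α = atan 0.5 = 26.57°;  2α = 53.13°
n_0 = (-0.0547, -0.9985)
n_1 = (+0.4120, -0.9112)
n_2 = (+0.9489, -0.3155)
n_3 = (-0.0439, +0.9990)
n_4 = (-0.9627, +0.2707)
n_5 = (-0.5906, -0.8069)
  (0,1): δ = 152.53°  ·
  (0,2): δ = 105.25°  ·
  (0,3): δ = 5.65°  ✓
  (0,4): δ = 77.43°  ·
  (0,5): δ = 146.93°  ·
  (1,2): δ = 132.72°  ·
  (1,3): δ = 21.81°  ✓
  (1,4): δ = 49.97°  ✓
  (1,5): δ = 119.47°  ·
  (2,3): δ = 69.09°  ·
  (2,4): δ = 2.69°  ✓
  (2,5): δ = 72.19°  ·
  (3,4): δ = 108.22°  ·
  (3,5): δ = 38.72°  ✓
  (4,5): δ = 110.50°  ·
antipodal pairs: 5

count = 5; pairs: (0,3), (1,3), (1,4), (2,4), (3,5)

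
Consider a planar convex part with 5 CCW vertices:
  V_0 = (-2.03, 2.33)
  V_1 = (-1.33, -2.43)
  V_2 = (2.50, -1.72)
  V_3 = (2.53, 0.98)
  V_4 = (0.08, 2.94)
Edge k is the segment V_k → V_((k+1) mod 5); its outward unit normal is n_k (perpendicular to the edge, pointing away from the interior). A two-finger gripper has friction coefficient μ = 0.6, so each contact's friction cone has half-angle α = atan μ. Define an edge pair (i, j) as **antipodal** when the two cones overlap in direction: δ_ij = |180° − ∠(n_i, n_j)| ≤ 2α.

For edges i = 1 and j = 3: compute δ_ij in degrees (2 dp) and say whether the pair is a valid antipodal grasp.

α = atan 0.6 = 30.96°;  2α = 61.93°
edge 1: e_1 = (+3.83, +0.71);  n_1 = (+0.1823, -0.9832)
edge 3: e_3 = (-2.45, +1.96);  n_3 = (+0.6247, +0.7809)
∠(n_1, n_3) = 130.84°
δ = |180° − 130.84°| = 49.16°
49.16° ≤ 2α = 61.93°  →  valid

δ = 49.16°, valid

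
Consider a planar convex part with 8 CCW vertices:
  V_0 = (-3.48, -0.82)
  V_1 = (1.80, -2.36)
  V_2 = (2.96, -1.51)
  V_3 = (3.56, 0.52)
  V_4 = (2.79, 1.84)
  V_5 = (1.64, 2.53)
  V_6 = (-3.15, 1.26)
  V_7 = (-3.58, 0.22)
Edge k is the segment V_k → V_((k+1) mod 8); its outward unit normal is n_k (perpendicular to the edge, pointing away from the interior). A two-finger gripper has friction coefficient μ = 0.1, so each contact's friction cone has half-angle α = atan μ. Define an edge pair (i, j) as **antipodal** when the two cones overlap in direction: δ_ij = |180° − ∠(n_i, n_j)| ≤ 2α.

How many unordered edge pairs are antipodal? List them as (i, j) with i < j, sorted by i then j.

count = 1; pairs: (2,6)

α = atan 0.1 = 5.71°;  2α = 11.42°
n_0 = (-0.2800, -0.9600)
n_1 = (+0.5911, -0.8066)
n_2 = (+0.9590, -0.2834)
n_3 = (+0.8638, +0.5039)
n_4 = (+0.5145, +0.8575)
n_5 = (-0.2563, +0.9666)
n_6 = (-0.9241, +0.3821)
n_7 = (-0.9954, -0.0957)
  (0,1): δ = 127.51°  ·
  (0,2): δ = 90.21°  ·
  (0,3): δ = 43.48°  ·
  (0,4): δ = 14.70°  ·
  (0,5): δ = 31.11°  ·
  (0,6): δ = 83.80°  ·
  (0,7): δ = 111.75°  ·
  (1,2): δ = 142.70°  ·
  (1,3): δ = 95.98°  ·
  (1,4): δ = 67.20°  ·
  (1,5): δ = 21.38°  ·
  (1,6): δ = 31.30°  ·
  (1,7): δ = 59.26°  ·
  (2,3): δ = 133.28°  ·
  (2,4): δ = 104.50°  ·
  (2,5): δ = 58.68°  ·
  (2,6): δ = 6.00°  ✓
  (2,7): δ = 21.96°  ·
  (3,4): δ = 151.22°  ·
  (3,5): δ = 105.41°  ·
  (3,6): δ = 52.72°  ·
  (3,7): δ = 24.76°  ·
  (4,5): δ = 134.19°  ·
  (4,6): δ = 81.50°  ·
  (4,7): δ = 53.54°  ·
  (5,6): δ = 127.31°  ·
  (5,7): δ = 99.36°  ·
  (6,7): δ = 152.04°  ·
antipodal pairs: 1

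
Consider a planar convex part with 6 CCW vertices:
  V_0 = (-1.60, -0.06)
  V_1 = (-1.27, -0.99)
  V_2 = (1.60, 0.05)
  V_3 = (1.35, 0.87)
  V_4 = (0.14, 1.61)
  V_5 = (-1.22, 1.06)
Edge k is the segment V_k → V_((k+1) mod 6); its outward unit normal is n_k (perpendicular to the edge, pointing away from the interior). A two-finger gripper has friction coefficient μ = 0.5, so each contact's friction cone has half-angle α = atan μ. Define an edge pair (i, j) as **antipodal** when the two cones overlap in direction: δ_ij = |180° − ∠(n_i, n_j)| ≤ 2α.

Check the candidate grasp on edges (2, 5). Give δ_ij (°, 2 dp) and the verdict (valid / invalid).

α = atan 0.5 = 26.57°;  2α = 53.13°
edge 2: e_2 = (-0.25, +0.82);  n_2 = (+0.9565, +0.2916)
edge 5: e_5 = (-0.38, -1.12);  n_5 = (-0.9470, +0.3213)
∠(n_2, n_5) = 144.30°
δ = |180° − 144.30°| = 35.70°
35.70° ≤ 2α = 53.13°  →  valid

δ = 35.70°, valid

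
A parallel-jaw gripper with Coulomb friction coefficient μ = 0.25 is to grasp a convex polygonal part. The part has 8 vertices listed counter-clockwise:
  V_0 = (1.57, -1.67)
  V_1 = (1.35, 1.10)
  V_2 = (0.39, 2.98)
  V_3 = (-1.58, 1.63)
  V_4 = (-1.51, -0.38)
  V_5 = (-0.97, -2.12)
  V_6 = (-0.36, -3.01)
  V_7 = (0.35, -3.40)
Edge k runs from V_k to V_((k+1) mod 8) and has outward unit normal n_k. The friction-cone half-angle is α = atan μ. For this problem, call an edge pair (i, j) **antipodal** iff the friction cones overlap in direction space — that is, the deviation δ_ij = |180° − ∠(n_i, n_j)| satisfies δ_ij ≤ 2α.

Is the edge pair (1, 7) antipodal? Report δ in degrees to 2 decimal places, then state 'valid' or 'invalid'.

δ = 117.76°, invalid

α = atan 0.25 = 14.04°;  2α = 28.07°
edge 1: e_1 = (-0.96, +1.88);  n_1 = (+0.8906, +0.4548)
edge 7: e_7 = (+1.22, +1.73);  n_7 = (+0.8172, -0.5763)
∠(n_1, n_7) = 62.24°
δ = |180° − 62.24°| = 117.76°
117.76° > 2α = 28.07°  →  invalid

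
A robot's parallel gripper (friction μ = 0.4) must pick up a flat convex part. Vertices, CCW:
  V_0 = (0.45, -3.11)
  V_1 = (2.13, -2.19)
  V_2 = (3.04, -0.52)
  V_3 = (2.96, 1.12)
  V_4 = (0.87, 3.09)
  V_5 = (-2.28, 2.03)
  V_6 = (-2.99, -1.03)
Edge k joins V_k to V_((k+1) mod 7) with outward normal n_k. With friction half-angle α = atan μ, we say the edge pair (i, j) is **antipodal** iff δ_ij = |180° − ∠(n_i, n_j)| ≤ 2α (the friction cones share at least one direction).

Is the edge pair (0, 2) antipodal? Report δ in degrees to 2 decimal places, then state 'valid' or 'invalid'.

α = atan 0.4 = 21.80°;  2α = 43.60°
edge 0: e_0 = (+1.68, +0.92);  n_0 = (+0.4803, -0.8771)
edge 2: e_2 = (-0.08, +1.64);  n_2 = (+0.9988, +0.0487)
∠(n_0, n_2) = 64.09°
δ = |180° − 64.09°| = 115.91°
115.91° > 2α = 43.60°  →  invalid

δ = 115.91°, invalid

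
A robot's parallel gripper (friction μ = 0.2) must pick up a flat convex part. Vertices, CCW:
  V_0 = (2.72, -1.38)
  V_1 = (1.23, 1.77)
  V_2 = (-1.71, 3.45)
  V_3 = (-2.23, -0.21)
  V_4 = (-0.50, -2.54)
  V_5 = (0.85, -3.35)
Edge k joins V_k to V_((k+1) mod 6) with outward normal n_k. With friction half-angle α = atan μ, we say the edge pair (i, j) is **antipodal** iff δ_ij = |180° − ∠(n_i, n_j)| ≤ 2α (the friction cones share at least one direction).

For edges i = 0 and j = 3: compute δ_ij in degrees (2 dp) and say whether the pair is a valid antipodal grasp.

δ = 11.28°, valid

α = atan 0.2 = 11.31°;  2α = 22.62°
edge 0: e_0 = (-1.49, +3.15);  n_0 = (+0.9040, +0.4276)
edge 3: e_3 = (+1.73, -2.33);  n_3 = (-0.8029, -0.5961)
∠(n_0, n_3) = 168.72°
δ = |180° − 168.72°| = 11.28°
11.28° ≤ 2α = 22.62°  →  valid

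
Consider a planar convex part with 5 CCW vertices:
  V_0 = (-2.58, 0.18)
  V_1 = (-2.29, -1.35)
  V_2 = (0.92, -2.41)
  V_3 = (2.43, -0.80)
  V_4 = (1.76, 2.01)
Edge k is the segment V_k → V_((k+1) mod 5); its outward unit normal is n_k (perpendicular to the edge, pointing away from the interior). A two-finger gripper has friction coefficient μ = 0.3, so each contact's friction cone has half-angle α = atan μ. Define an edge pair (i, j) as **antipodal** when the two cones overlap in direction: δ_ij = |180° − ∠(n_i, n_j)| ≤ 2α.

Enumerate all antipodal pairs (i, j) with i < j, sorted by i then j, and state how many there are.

α = atan 0.3 = 16.70°;  2α = 33.40°
n_0 = (-0.9825, -0.1862)
n_1 = (-0.3136, -0.9496)
n_2 = (+0.7294, -0.6841)
n_3 = (+0.9727, +0.2319)
n_4 = (-0.3885, +0.9214)
  (0,1): δ = 119.01°  ·
  (0,2): δ = 53.90°  ·
  (0,3): δ = 2.68°  ✓
  (0,4): δ = 102.13°  ·
  (1,2): δ = 114.89°  ·
  (1,3): δ = 58.31°  ·
  (1,4): δ = 41.14°  ·
  (2,3): δ = 123.42°  ·
  (2,4): δ = 23.97°  ✓
  (3,4): δ = 80.55°  ·
antipodal pairs: 2

count = 2; pairs: (0,3), (2,4)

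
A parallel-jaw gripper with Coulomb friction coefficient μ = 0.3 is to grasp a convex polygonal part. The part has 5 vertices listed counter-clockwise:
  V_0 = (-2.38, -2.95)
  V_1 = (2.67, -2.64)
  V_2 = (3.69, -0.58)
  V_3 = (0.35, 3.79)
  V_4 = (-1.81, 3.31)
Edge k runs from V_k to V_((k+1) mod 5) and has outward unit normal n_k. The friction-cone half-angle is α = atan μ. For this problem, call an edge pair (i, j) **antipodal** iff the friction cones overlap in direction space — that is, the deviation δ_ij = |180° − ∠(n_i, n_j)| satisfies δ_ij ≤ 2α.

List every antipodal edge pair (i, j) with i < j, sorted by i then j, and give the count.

α = atan 0.3 = 16.70°;  2α = 33.40°
n_0 = (+0.0613, -0.9981)
n_1 = (+0.8962, -0.4437)
n_2 = (+0.7945, +0.6072)
n_3 = (-0.2169, +0.9762)
n_4 = (-0.9959, +0.0907)
  (0,1): δ = 119.85°  ·
  (0,2): δ = 56.12°  ·
  (0,3): δ = 9.02°  ✓
  (0,4): δ = 81.28°  ·
  (1,2): δ = 116.27°  ·
  (1,3): δ = 51.13°  ·
  (1,4): δ = 21.14°  ✓
  (2,3): δ = 114.86°  ·
  (2,4): δ = 42.59°  ·
  (3,4): δ = 107.73°  ·
antipodal pairs: 2

count = 2; pairs: (0,3), (1,4)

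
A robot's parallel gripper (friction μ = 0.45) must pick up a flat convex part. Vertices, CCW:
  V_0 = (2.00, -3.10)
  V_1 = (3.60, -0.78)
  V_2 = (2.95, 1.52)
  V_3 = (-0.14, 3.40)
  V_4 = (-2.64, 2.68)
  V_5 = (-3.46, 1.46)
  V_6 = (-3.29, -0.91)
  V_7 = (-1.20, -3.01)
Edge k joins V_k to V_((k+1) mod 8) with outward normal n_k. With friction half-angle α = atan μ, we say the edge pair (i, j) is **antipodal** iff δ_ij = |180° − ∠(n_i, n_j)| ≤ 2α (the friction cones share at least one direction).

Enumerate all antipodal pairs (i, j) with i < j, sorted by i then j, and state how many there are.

α = atan 0.45 = 24.23°;  2α = 48.46°
n_0 = (+0.8232, -0.5677)
n_1 = (+0.9623, +0.2720)
n_2 = (+0.5198, +0.8543)
n_3 = (-0.2768, +0.9609)
n_4 = (-0.8300, +0.5578)
n_5 = (-0.9974, -0.0715)
n_6 = (-0.7088, -0.7054)
n_7 = (-0.0281, -0.9996)
  (0,1): δ = 129.63°  ·
  (0,2): δ = 86.72°  ·
  (0,3): δ = 39.34°  ✓
  (0,4): δ = 0.69°  ✓
  (0,5): δ = 38.70°  ✓
  (0,6): δ = 79.46°  ·
  (0,7): δ = 122.98°  ·
  (1,2): δ = 137.10°  ·
  (1,3): δ = 89.71°  ·
  (1,4): δ = 49.69°  ·
  (1,5): δ = 11.68°  ✓
  (1,6): δ = 29.08°  ✓
  (1,7): δ = 72.61°  ·
  (2,3): δ = 132.62°  ·
  (2,4): δ = 92.59°  ·
  (2,5): δ = 54.58°  ·
  (2,6): δ = 13.82°  ✓
  (2,7): δ = 29.71°  ✓
  (3,4): δ = 139.97°  ·
  (3,5): δ = 101.96°  ·
  (3,6): δ = 61.20°  ·
  (3,7): δ = 17.68°  ✓
  (4,5): δ = 141.99°  ·
  (4,6): δ = 101.23°  ·
  (4,7): δ = 57.70°  ·
  (5,6): δ = 139.24°  ·
  (5,7): δ = 95.71°  ·
  (6,7): δ = 136.47°  ·
antipodal pairs: 8

count = 8; pairs: (0,3), (0,4), (0,5), (1,5), (1,6), (2,6), (2,7), (3,7)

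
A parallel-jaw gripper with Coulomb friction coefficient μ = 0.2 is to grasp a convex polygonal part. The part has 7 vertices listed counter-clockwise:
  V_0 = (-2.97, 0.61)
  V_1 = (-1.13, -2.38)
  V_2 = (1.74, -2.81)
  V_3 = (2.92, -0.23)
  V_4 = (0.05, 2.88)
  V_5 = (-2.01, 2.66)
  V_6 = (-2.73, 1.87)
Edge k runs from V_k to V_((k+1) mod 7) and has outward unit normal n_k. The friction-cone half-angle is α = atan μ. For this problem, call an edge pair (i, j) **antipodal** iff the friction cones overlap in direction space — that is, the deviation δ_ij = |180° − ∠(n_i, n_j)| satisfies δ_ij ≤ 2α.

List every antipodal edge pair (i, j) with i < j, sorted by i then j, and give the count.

α = atan 0.2 = 11.31°;  2α = 22.62°
n_0 = (-0.8517, -0.5241)
n_1 = (-0.1482, -0.9890)
n_2 = (+0.9094, -0.4159)
n_3 = (+0.7349, +0.6782)
n_4 = (-0.1062, +0.9943)
n_5 = (-0.7391, +0.6736)
n_6 = (-0.9823, +0.1871)
  (0,1): δ = 130.13°  ·
  (0,2): δ = 56.19°  ·
  (0,3): δ = 11.09°  ✓
  (0,4): δ = 64.49°  ·
  (0,5): δ = 106.05°  ·
  (0,6): δ = 137.61°  ·
  (1,2): δ = 106.06°  ·
  (1,3): δ = 38.78°  ·
  (1,4): δ = 14.62°  ✓
  (1,5): δ = 56.18°  ·
  (1,6): δ = 87.74°  ·
  (2,3): δ = 112.72°  ·
  (2,4): δ = 59.33°  ·
  (2,5): δ = 17.77°  ✓
  (2,6): δ = 13.79°  ✓
  (3,4): δ = 126.61°  ·
  (3,5): δ = 85.05°  ·
  (3,6): δ = 53.49°  ·
  (4,5): δ = 138.44°  ·
  (4,6): δ = 106.88°  ·
  (5,6): δ = 148.44°  ·
antipodal pairs: 4

count = 4; pairs: (0,3), (1,4), (2,5), (2,6)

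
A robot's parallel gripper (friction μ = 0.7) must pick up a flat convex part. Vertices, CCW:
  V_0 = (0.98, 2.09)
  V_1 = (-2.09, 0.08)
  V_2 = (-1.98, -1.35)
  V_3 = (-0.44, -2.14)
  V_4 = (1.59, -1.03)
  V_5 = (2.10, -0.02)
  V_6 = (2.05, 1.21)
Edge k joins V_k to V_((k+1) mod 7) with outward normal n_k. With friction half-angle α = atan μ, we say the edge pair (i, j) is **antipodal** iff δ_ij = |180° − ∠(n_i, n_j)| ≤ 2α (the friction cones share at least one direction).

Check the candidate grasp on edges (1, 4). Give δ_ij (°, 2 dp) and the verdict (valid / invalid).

α = atan 0.7 = 34.99°;  2α = 69.98°
edge 1: e_1 = (+0.11, -1.43);  n_1 = (-0.9971, -0.0767)
edge 4: e_4 = (+0.51, +1.01);  n_4 = (+0.8927, -0.4507)
∠(n_1, n_4) = 148.81°
δ = |180° − 148.81°| = 31.19°
31.19° ≤ 2α = 69.98°  →  valid

δ = 31.19°, valid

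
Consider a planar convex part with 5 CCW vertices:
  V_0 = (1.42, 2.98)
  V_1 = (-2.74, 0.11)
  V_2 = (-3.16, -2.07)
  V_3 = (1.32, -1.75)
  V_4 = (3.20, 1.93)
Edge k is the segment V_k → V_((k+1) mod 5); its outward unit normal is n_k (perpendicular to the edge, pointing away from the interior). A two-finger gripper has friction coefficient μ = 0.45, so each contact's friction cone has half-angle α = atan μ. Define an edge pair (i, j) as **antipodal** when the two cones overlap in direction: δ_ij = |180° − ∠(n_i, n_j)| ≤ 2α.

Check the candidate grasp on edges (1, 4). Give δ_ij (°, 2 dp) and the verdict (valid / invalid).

δ = 70.37°, invalid

α = atan 0.45 = 24.23°;  2α = 48.46°
edge 1: e_1 = (-0.42, -2.18);  n_1 = (-0.9819, +0.1892)
edge 4: e_4 = (-1.78, +1.05);  n_4 = (+0.5081, +0.8613)
∠(n_1, n_4) = 109.63°
δ = |180° − 109.63°| = 70.37°
70.37° > 2α = 48.46°  →  invalid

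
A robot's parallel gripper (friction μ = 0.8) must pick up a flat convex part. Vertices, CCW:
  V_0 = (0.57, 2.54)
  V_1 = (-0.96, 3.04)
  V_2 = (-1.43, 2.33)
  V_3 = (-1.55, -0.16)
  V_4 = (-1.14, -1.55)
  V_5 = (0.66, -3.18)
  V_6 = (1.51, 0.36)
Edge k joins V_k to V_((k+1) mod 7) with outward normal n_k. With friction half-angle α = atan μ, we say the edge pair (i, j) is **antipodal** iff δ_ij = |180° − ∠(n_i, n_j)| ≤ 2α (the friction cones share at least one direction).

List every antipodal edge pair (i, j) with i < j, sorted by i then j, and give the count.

α = atan 0.8 = 38.66°;  2α = 77.32°
n_0 = (+0.3106, +0.9505)
n_1 = (-0.8339, +0.5520)
n_2 = (-0.9988, +0.0481)
n_3 = (-0.9591, -0.2829)
n_4 = (-0.6712, -0.7412)
n_5 = (+0.9724, -0.2335)
n_6 = (+0.9183, +0.3960)
  (0,1): δ = 105.41°  ·
  (0,2): δ = 74.66°  ✓
  (0,3): δ = 55.47°  ✓
  (0,4): δ = 24.07°  ✓
  (0,5): δ = 94.60°  ·
  (0,6): δ = 131.42°  ·
  (1,2): δ = 149.26°  ·
  (1,3): δ = 130.06°  ·
  (1,4): δ = 98.66°  ·
  (1,5): δ = 20.00°  ✓
  (1,6): δ = 56.83°  ✓
  (2,3): δ = 160.81°  ·
  (2,4): δ = 129.40°  ·
  (2,5): δ = 10.74°  ✓
  (2,6): δ = 26.08°  ✓
  (3,4): δ = 148.60°  ·
  (3,5): δ = 29.94°  ✓
  (3,6): δ = 6.89°  ✓
  (4,5): δ = 61.34°  ✓
  (4,6): δ = 24.51°  ✓
  (5,6): δ = 143.17°  ·
antipodal pairs: 11

count = 11; pairs: (0,2), (0,3), (0,4), (1,5), (1,6), (2,5), (2,6), (3,5), (3,6), (4,5), (4,6)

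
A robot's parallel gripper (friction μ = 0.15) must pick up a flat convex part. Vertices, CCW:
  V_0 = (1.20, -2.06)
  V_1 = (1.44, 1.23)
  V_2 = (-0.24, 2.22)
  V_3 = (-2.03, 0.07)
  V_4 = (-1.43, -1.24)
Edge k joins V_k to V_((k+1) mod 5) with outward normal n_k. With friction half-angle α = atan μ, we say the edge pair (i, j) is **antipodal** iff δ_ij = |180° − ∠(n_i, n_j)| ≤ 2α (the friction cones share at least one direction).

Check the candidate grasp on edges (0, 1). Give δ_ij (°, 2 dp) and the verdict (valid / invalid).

α = atan 0.15 = 8.53°;  2α = 17.06°
edge 0: e_0 = (+0.24, +3.29);  n_0 = (+0.9973, -0.0728)
edge 1: e_1 = (-1.68, +0.99);  n_1 = (+0.5077, +0.8615)
∠(n_0, n_1) = 63.66°
δ = |180° − 63.66°| = 116.34°
116.34° > 2α = 17.06°  →  invalid

δ = 116.34°, invalid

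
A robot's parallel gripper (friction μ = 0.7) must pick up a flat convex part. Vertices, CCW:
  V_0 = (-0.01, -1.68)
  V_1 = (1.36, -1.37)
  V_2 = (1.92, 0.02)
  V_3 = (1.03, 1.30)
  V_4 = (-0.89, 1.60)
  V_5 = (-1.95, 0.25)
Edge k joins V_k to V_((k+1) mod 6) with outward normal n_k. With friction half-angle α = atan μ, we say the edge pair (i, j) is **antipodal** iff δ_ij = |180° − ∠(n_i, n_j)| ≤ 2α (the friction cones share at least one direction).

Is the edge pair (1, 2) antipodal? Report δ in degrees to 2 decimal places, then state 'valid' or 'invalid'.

δ = 123.25°, invalid

α = atan 0.7 = 34.99°;  2α = 69.98°
edge 1: e_1 = (+0.56, +1.39);  n_1 = (+0.9276, -0.3737)
edge 2: e_2 = (-0.89, +1.28);  n_2 = (+0.8210, +0.5709)
∠(n_1, n_2) = 56.75°
δ = |180° − 56.75°| = 123.25°
123.25° > 2α = 69.98°  →  invalid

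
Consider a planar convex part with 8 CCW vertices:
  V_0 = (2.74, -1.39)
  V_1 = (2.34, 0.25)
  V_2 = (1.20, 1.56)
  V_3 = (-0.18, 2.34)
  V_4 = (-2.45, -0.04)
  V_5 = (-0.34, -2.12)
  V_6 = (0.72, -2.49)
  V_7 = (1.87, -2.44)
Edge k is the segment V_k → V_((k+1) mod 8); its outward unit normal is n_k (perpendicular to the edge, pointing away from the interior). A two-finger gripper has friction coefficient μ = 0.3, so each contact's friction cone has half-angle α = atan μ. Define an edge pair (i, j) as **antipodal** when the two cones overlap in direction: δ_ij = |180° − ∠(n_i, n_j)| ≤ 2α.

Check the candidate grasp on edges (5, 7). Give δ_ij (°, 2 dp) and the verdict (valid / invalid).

α = atan 0.3 = 16.70°;  2α = 33.40°
edge 5: e_5 = (+1.06, -0.37);  n_5 = (-0.3296, -0.9441)
edge 7: e_7 = (+0.87, +1.05);  n_7 = (+0.7700, -0.6380)
∠(n_5, n_7) = 69.60°
δ = |180° − 69.60°| = 110.40°
110.40° > 2α = 33.40°  →  invalid

δ = 110.40°, invalid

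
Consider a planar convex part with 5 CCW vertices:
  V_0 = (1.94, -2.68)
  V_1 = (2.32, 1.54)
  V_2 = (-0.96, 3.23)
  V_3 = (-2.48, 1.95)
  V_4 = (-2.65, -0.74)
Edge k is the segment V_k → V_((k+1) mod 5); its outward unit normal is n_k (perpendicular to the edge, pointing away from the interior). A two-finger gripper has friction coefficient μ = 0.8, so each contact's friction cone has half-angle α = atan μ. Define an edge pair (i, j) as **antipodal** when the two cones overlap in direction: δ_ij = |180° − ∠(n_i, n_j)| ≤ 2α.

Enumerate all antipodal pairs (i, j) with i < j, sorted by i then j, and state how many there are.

α = atan 0.8 = 38.66°;  2α = 77.32°
n_0 = (+0.9960, -0.0897)
n_1 = (+0.4580, +0.8889)
n_2 = (-0.6441, +0.7649)
n_3 = (-0.9980, +0.0631)
n_4 = (-0.3893, -0.9211)
  (0,1): δ = 112.11°  ·
  (0,2): δ = 44.75°  ✓
  (0,3): δ = 1.53°  ✓
  (0,4): δ = 72.23°  ✓
  (1,2): δ = 112.64°  ·
  (1,3): δ = 66.36°  ✓
  (1,4): δ = 4.35°  ✓
  (2,3): δ = 133.72°  ·
  (2,4): δ = 63.01°  ✓
  (3,4): δ = 109.30°  ·
antipodal pairs: 6

count = 6; pairs: (0,2), (0,3), (0,4), (1,3), (1,4), (2,4)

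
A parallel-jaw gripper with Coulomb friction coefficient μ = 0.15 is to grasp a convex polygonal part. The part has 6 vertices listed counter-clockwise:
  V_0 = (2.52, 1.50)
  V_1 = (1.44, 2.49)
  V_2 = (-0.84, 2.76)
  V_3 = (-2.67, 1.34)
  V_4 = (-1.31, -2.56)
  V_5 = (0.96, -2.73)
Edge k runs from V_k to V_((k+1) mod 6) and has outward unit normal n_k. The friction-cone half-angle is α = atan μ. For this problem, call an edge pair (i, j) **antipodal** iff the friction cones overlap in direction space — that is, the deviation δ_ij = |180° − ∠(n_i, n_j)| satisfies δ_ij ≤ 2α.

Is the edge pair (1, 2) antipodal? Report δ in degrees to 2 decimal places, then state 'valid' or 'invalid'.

δ = 135.44°, invalid

α = atan 0.15 = 8.53°;  2α = 17.06°
edge 1: e_1 = (-2.28, +0.27);  n_1 = (+0.1176, +0.9931)
edge 2: e_2 = (-1.83, -1.42);  n_2 = (-0.6130, +0.7900)
∠(n_1, n_2) = 44.56°
δ = |180° − 44.56°| = 135.44°
135.44° > 2α = 17.06°  →  invalid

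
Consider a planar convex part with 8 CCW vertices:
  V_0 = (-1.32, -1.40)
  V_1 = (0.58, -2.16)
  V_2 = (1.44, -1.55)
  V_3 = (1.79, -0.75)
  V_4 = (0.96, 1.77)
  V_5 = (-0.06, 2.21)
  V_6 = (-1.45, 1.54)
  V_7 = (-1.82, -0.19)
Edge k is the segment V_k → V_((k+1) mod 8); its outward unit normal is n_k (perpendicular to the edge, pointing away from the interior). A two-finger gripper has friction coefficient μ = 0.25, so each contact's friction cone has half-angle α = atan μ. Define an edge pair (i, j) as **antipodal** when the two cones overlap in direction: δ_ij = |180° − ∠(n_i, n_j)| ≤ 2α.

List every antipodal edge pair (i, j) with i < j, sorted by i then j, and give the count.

α = atan 0.25 = 14.04°;  2α = 28.07°
n_0 = (-0.3714, -0.9285)
n_1 = (+0.5785, -0.8157)
n_2 = (+0.9162, -0.4008)
n_3 = (+0.9498, +0.3128)
n_4 = (+0.3961, +0.9182)
n_5 = (-0.4342, +0.9008)
n_6 = (-0.9779, +0.2091)
n_7 = (-0.9242, -0.3819)
  (0,1): δ = 122.85°  ·
  (0,2): δ = 91.83°  ·
  (0,3): δ = 49.97°  ·
  (0,4): δ = 1.53°  ✓
  (0,5): δ = 47.54°  ·
  (0,6): δ = 99.73°  ·
  (0,7): δ = 134.25°  ·
  (1,2): δ = 148.98°  ·
  (1,3): δ = 107.12°  ·
  (1,4): δ = 58.68°  ·
  (1,5): δ = 9.61°  ✓
  (1,6): δ = 42.58°  ·
  (1,7): δ = 77.10°  ·
  (2,3): δ = 138.14°  ·
  (2,4): δ = 89.70°  ·
  (2,5): δ = 40.64°  ·
  (2,6): δ = 11.56°  ✓
  (2,7): δ = 46.08°  ·
  (3,4): δ = 131.56°  ·
  (3,5): δ = 82.50°  ·
  (3,6): δ = 30.30°  ·
  (3,7): δ = 4.22°  ✓
  (4,5): δ = 130.93°  ·
  (4,6): δ = 78.74°  ·
  (4,7): δ = 44.21°  ·
  (5,6): δ = 127.81°  ·
  (5,7): δ = 93.28°  ·
  (6,7): δ = 145.48°  ·
antipodal pairs: 4

count = 4; pairs: (0,4), (1,5), (2,6), (3,7)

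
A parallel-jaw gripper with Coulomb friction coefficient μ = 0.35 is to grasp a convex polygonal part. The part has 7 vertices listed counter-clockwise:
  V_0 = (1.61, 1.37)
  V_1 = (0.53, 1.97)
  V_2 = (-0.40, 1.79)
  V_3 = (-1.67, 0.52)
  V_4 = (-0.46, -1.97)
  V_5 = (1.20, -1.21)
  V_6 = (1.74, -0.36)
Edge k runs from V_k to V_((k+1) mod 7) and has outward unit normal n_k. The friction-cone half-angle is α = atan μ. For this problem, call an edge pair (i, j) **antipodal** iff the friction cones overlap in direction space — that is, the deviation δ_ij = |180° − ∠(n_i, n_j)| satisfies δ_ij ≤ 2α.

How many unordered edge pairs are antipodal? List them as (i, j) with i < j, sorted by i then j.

α = atan 0.35 = 19.29°;  2α = 38.58°
n_0 = (+0.4856, +0.8742)
n_1 = (-0.1900, +0.9818)
n_2 = (-0.7071, +0.7071)
n_3 = (-0.8994, -0.4371)
n_4 = (+0.4163, -0.9092)
n_5 = (+0.8441, -0.5362)
n_6 = (+0.9972, +0.0749)
  (0,1): δ = 139.99°  ·
  (0,2): δ = 105.95°  ·
  (0,3): δ = 35.03°  ✓
  (0,4): δ = 53.65°  ·
  (0,5): δ = 86.63°  ·
  (0,6): δ = 123.35°  ·
  (1,2): δ = 145.95°  ·
  (1,3): δ = 75.04°  ·
  (1,4): δ = 13.65°  ✓
  (1,5): δ = 46.62°  ·
  (1,6): δ = 83.34°  ·
  (2,3): δ = 109.08°  ·
  (2,4): δ = 20.40°  ✓
  (2,5): δ = 12.57°  ✓
  (2,6): δ = 49.30°  ·
  (3,4): δ = 91.32°  ·
  (3,5): δ = 58.34°  ·
  (3,6): δ = 21.62°  ✓
  (4,5): δ = 147.03°  ·
  (4,6): δ = 110.30°  ·
  (5,6): δ = 143.28°  ·
antipodal pairs: 5

count = 5; pairs: (0,3), (1,4), (2,4), (2,5), (3,6)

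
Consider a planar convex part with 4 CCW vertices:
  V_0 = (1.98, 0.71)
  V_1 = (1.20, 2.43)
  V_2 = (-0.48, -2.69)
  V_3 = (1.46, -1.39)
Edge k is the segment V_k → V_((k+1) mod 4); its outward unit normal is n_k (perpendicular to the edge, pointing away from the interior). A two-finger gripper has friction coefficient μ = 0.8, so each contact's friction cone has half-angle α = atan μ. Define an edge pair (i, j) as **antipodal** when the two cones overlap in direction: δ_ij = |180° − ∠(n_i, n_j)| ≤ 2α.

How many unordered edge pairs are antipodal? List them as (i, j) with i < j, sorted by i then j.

α = atan 0.8 = 38.66°;  2α = 77.32°
n_0 = (+0.9107, +0.4130)
n_1 = (-0.9502, +0.3118)
n_2 = (+0.5567, -0.8307)
n_3 = (+0.9707, -0.2404)
  (0,1): δ = 42.56°  ✓
  (0,2): δ = 99.43°  ·
  (0,3): δ = 141.70°  ·
  (1,2): δ = 38.01°  ✓
  (1,3): δ = 4.26°  ✓
  (2,3): δ = 137.73°  ·
antipodal pairs: 3

count = 3; pairs: (0,1), (1,2), (1,3)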